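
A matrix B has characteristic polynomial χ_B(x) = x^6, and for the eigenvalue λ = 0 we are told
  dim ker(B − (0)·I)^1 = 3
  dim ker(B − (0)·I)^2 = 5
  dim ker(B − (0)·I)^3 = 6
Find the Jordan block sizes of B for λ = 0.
Block sizes for λ = 0: [3, 2, 1]

From the dimensions of kernels of powers, the number of Jordan blocks of size at least j is d_j − d_{j−1} where d_j = dim ker(N^j) (with d_0 = 0). Computing the differences gives [3, 2, 1].
The number of blocks of size exactly k is (#blocks of size ≥ k) − (#blocks of size ≥ k + 1), so the partition is: 1 block(s) of size 1, 1 block(s) of size 2, 1 block(s) of size 3.
In nonincreasing order the block sizes are [3, 2, 1].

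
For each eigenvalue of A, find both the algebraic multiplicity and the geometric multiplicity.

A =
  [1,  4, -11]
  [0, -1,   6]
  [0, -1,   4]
λ = 1: alg = 2, geom = 1; λ = 2: alg = 1, geom = 1

Step 1 — factor the characteristic polynomial to read off the algebraic multiplicities:
  χ_A(x) = (x - 2)*(x - 1)^2

Step 2 — compute geometric multiplicities via the rank-nullity identity g(λ) = n − rank(A − λI):
  rank(A − (1)·I) = 2, so dim ker(A − (1)·I) = n − 2 = 1
  rank(A − (2)·I) = 2, so dim ker(A − (2)·I) = n − 2 = 1

Summary:
  λ = 1: algebraic multiplicity = 2, geometric multiplicity = 1
  λ = 2: algebraic multiplicity = 1, geometric multiplicity = 1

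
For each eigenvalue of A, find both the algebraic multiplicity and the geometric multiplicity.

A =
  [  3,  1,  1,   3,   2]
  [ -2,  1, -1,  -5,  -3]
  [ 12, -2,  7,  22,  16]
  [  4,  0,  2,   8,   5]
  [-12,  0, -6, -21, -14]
λ = 1: alg = 5, geom = 2

Step 1 — factor the characteristic polynomial to read off the algebraic multiplicities:
  χ_A(x) = (x - 1)^5

Step 2 — compute geometric multiplicities via the rank-nullity identity g(λ) = n − rank(A − λI):
  rank(A − (1)·I) = 3, so dim ker(A − (1)·I) = n − 3 = 2

Summary:
  λ = 1: algebraic multiplicity = 5, geometric multiplicity = 2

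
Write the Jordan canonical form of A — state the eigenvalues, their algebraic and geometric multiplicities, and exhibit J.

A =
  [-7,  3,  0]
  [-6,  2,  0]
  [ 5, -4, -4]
J_2(-4) ⊕ J_1(-1)

The characteristic polynomial is
  det(x·I − A) = x^3 + 9*x^2 + 24*x + 16 = (x + 1)*(x + 4)^2

Eigenvalues and multiplicities (the geometric multiplicity of λ is n − rank(A − λI), which equals the number of Jordan blocks for λ):
  λ = -4: algebraic multiplicity = 2, geometric multiplicity = 1
  λ = -1: algebraic multiplicity = 1, geometric multiplicity = 1

Determining the block sizes for each eigenvalue:
  λ = -4: one block (gm = 1), so the single block has size am = 2 → block sizes [2]
  λ = -1: one block (gm = 1), so the single block has size am = 1 → block sizes [1]

Assembling the blocks gives a Jordan form
J =
  [-4,  1,  0]
  [ 0, -4,  0]
  [ 0,  0, -1]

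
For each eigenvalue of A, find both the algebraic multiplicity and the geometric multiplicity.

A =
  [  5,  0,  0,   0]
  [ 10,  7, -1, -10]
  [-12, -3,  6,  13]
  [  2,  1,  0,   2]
λ = 5: alg = 4, geom = 2

Step 1 — factor the characteristic polynomial to read off the algebraic multiplicities:
  χ_A(x) = (x - 5)^4

Step 2 — compute geometric multiplicities via the rank-nullity identity g(λ) = n − rank(A − λI):
  rank(A − (5)·I) = 2, so dim ker(A − (5)·I) = n − 2 = 2

Summary:
  λ = 5: algebraic multiplicity = 4, geometric multiplicity = 2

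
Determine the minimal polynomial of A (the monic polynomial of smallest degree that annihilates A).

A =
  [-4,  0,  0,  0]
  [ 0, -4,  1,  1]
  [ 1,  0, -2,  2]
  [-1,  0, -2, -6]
x^2 + 8*x + 16

The characteristic polynomial is χ_A(x) = (x + 4)^4, so the eigenvalues are known. The minimal polynomial is
  m_A(x) = Π_λ (x − λ)^{k_λ}
where k_λ is the size of the *largest* Jordan block for λ (equivalently, the smallest k with (A − λI)^k v = 0 for every generalised eigenvector v of λ).

  λ = -4: largest Jordan block has size 2, contributing (x + 4)^2

So m_A(x) = (x + 4)^2 = x^2 + 8*x + 16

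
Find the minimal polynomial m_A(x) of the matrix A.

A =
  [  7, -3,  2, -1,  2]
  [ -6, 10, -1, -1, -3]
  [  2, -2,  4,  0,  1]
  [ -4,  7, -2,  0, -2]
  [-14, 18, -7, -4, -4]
x^4 - 14*x^3 + 72*x^2 - 162*x + 135

The characteristic polynomial is χ_A(x) = (x - 5)*(x - 3)^4, so the eigenvalues are known. The minimal polynomial is
  m_A(x) = Π_λ (x − λ)^{k_λ}
where k_λ is the size of the *largest* Jordan block for λ (equivalently, the smallest k with (A − λI)^k v = 0 for every generalised eigenvector v of λ).

  λ = 3: largest Jordan block has size 3, contributing (x − 3)^3
  λ = 5: largest Jordan block has size 1, contributing (x − 5)

So m_A(x) = (x - 5)*(x - 3)^3 = x^4 - 14*x^3 + 72*x^2 - 162*x + 135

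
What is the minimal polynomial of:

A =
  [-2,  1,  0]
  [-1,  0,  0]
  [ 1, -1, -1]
x^2 + 2*x + 1

The characteristic polynomial is χ_A(x) = (x + 1)^3, so the eigenvalues are known. The minimal polynomial is
  m_A(x) = Π_λ (x − λ)^{k_λ}
where k_λ is the size of the *largest* Jordan block for λ (equivalently, the smallest k with (A − λI)^k v = 0 for every generalised eigenvector v of λ).

  λ = -1: largest Jordan block has size 2, contributing (x + 1)^2

So m_A(x) = (x + 1)^2 = x^2 + 2*x + 1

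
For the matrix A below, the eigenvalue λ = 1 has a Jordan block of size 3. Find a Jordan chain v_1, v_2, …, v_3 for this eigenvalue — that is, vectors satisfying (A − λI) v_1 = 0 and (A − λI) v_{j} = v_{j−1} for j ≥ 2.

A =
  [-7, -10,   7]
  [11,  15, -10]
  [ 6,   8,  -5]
A Jordan chain for λ = 1 of length 3:
v_1 = (-4, 6, 4)ᵀ
v_2 = (-8, 11, 6)ᵀ
v_3 = (1, 0, 0)ᵀ

Let N = A − (1)·I. We want v_3 with N^3 v_3 = 0 but N^2 v_3 ≠ 0; then v_{j-1} := N · v_j for j = 3, …, 2.

Pick v_3 = (1, 0, 0)ᵀ.
Then v_2 = N · v_3 = (-8, 11, 6)ᵀ.
Then v_1 = N · v_2 = (-4, 6, 4)ᵀ.

Sanity check: (A − (1)·I) v_1 = (0, 0, 0)ᵀ = 0. ✓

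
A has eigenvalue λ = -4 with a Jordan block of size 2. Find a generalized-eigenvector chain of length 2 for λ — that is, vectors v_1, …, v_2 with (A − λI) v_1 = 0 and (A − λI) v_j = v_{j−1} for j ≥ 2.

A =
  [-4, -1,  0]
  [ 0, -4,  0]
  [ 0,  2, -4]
A Jordan chain for λ = -4 of length 2:
v_1 = (-1, 0, 2)ᵀ
v_2 = (0, 1, 0)ᵀ

Let N = A − (-4)·I. We want v_2 with N^2 v_2 = 0 but N^1 v_2 ≠ 0; then v_{j-1} := N · v_j for j = 2, …, 2.

Pick v_2 = (0, 1, 0)ᵀ.
Then v_1 = N · v_2 = (-1, 0, 2)ᵀ.

Sanity check: (A − (-4)·I) v_1 = (0, 0, 0)ᵀ = 0. ✓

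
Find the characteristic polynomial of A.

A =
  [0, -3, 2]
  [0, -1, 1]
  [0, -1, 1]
x^3

Expanding det(x·I − A) (e.g. by cofactor expansion or by noting that A is similar to its Jordan form J, which has the same characteristic polynomial as A) gives
  χ_A(x) = x^3
which factors as x^3. The eigenvalues (with algebraic multiplicities) are λ = 0 with multiplicity 3.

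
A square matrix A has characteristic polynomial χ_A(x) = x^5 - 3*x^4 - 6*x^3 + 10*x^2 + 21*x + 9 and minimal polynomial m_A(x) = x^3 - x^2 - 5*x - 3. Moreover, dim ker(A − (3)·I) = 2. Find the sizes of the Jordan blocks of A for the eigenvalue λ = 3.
Block sizes for λ = 3: [1, 1]

Step 1 — from the characteristic polynomial, algebraic multiplicity of λ = 3 is 2. From dim ker(A − (3)·I) = 2, there are exactly 2 Jordan blocks for λ = 3.
Step 2 — from the minimal polynomial, the factor (x − 3) tells us the largest block for λ = 3 has size 1.
Step 3 — with total size 2, 2 blocks, and largest block 1, the block sizes (in nonincreasing order) are [1, 1].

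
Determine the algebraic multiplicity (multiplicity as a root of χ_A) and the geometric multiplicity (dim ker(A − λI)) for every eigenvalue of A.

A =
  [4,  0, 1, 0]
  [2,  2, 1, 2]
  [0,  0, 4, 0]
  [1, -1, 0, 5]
λ = 3: alg = 1, geom = 1; λ = 4: alg = 3, geom = 2

Step 1 — factor the characteristic polynomial to read off the algebraic multiplicities:
  χ_A(x) = (x - 4)^3*(x - 3)

Step 2 — compute geometric multiplicities via the rank-nullity identity g(λ) = n − rank(A − λI):
  rank(A − (3)·I) = 3, so dim ker(A − (3)·I) = n − 3 = 1
  rank(A − (4)·I) = 2, so dim ker(A − (4)·I) = n − 2 = 2

Summary:
  λ = 3: algebraic multiplicity = 1, geometric multiplicity = 1
  λ = 4: algebraic multiplicity = 3, geometric multiplicity = 2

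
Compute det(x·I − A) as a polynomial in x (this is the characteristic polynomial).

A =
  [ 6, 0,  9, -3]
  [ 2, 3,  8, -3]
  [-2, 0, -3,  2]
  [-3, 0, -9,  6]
x^4 - 12*x^3 + 54*x^2 - 108*x + 81

Expanding det(x·I − A) (e.g. by cofactor expansion or by noting that A is similar to its Jordan form J, which has the same characteristic polynomial as A) gives
  χ_A(x) = x^4 - 12*x^3 + 54*x^2 - 108*x + 81
which factors as (x - 3)^4. The eigenvalues (with algebraic multiplicities) are λ = 3 with multiplicity 4.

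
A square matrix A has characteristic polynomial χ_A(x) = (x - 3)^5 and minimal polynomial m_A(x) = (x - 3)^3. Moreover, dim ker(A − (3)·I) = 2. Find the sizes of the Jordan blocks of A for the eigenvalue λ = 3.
Block sizes for λ = 3: [3, 2]

Step 1 — from the characteristic polynomial, algebraic multiplicity of λ = 3 is 5. From dim ker(A − (3)·I) = 2, there are exactly 2 Jordan blocks for λ = 3.
Step 2 — from the minimal polynomial, the factor (x − 3)^3 tells us the largest block for λ = 3 has size 3.
Step 3 — with total size 5, 2 blocks, and largest block 3, the block sizes (in nonincreasing order) are [3, 2].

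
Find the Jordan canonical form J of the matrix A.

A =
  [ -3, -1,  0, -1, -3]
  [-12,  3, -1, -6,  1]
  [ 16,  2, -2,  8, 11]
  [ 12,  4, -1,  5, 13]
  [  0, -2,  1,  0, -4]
J_3(-1) ⊕ J_1(-1) ⊕ J_1(3)

The characteristic polynomial is
  det(x·I − A) = x^5 + x^4 - 6*x^3 - 14*x^2 - 11*x - 3 = (x - 3)*(x + 1)^4

Eigenvalues and multiplicities (the geometric multiplicity of λ is n − rank(A − λI), which equals the number of Jordan blocks for λ):
  λ = -1: algebraic multiplicity = 4, geometric multiplicity = 2
  λ = 3: algebraic multiplicity = 1, geometric multiplicity = 1

Determining the block sizes for each eigenvalue:
  λ = -1: with am = 4 and gm = 2, the partition is not yet determined (e.g. several partitions of 4 into 2 parts exist). Let N = A − (-1)·I. Computing rank(N^1) = 3, rank(N^2) = 2, rank(N^3) = 1; the number of blocks of size ≥ j is rank(N^{j−1}) − rank(N^j), giving [2, 1, 1]. So we have 1 block(s) of size 3, 1 block(s) of size 1 → block sizes [3, 1]
  λ = 3: one block (gm = 1), so the single block has size am = 1 → block sizes [1]

Assembling the blocks gives a Jordan form
J =
  [-1,  1,  0,  0, 0]
  [ 0, -1,  1,  0, 0]
  [ 0,  0, -1,  0, 0]
  [ 0,  0,  0, -1, 0]
  [ 0,  0,  0,  0, 3]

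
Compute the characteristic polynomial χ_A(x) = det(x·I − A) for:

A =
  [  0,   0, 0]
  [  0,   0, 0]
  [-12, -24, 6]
x^3 - 6*x^2

Expanding det(x·I − A) (e.g. by cofactor expansion or by noting that A is similar to its Jordan form J, which has the same characteristic polynomial as A) gives
  χ_A(x) = x^3 - 6*x^2
which factors as x^2*(x - 6). The eigenvalues (with algebraic multiplicities) are λ = 0 with multiplicity 2, λ = 6 with multiplicity 1.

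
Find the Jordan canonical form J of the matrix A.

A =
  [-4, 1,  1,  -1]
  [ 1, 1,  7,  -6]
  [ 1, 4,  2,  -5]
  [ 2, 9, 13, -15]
J_2(-4) ⊕ J_2(-4)

The characteristic polynomial is
  det(x·I − A) = x^4 + 16*x^3 + 96*x^2 + 256*x + 256 = (x + 4)^4

Eigenvalues and multiplicities (the geometric multiplicity of λ is n − rank(A − λI), which equals the number of Jordan blocks for λ):
  λ = -4: algebraic multiplicity = 4, geometric multiplicity = 2

Determining the block sizes for each eigenvalue:
  λ = -4: with am = 4 and gm = 2, the partition is not yet determined (e.g. several partitions of 4 into 2 parts exist). Let N = A − (-4)·I. Computing rank(N^1) = 2, rank(N^2) = 0; the number of blocks of size ≥ j is rank(N^{j−1}) − rank(N^j), giving [2, 2]. So we have 2 block(s) of size 2 → block sizes [2, 2]

Assembling the blocks gives a Jordan form
J =
  [-4,  1,  0,  0]
  [ 0, -4,  0,  0]
  [ 0,  0, -4,  1]
  [ 0,  0,  0, -4]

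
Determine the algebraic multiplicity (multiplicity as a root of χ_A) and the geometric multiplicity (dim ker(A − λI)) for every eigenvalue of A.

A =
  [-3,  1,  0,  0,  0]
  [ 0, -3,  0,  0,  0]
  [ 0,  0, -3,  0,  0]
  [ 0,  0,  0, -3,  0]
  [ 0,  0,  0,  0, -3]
λ = -3: alg = 5, geom = 4

Step 1 — factor the characteristic polynomial to read off the algebraic multiplicities:
  χ_A(x) = (x + 3)^5

Step 2 — compute geometric multiplicities via the rank-nullity identity g(λ) = n − rank(A − λI):
  rank(A − (-3)·I) = 1, so dim ker(A − (-3)·I) = n − 1 = 4

Summary:
  λ = -3: algebraic multiplicity = 5, geometric multiplicity = 4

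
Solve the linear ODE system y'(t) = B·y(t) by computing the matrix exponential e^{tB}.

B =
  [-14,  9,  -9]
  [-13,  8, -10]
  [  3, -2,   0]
e^{tB} =
  [-12*t*exp(-2*t) + exp(-2*t), 9*t*exp(-2*t), -9*t*exp(-2*t)]
  [-2*t^2*exp(-2*t) - 13*t*exp(-2*t), 3*t^2*exp(-2*t)/2 + 10*t*exp(-2*t) + exp(-2*t), -3*t^2*exp(-2*t)/2 - 10*t*exp(-2*t)]
  [-2*t^2*exp(-2*t) + 3*t*exp(-2*t), 3*t^2*exp(-2*t)/2 - 2*t*exp(-2*t), -3*t^2*exp(-2*t)/2 + 2*t*exp(-2*t) + exp(-2*t)]

Strategy: write B = P · J · P⁻¹ where J is a Jordan canonical form, so e^{tB} = P · e^{tJ} · P⁻¹, and e^{tJ} can be computed block-by-block.

B has Jordan form
J =
  [-2,  1,  0]
  [ 0, -2,  1]
  [ 0,  0, -2]
(up to reordering of blocks).

Per-block formulas:
  For a 3×3 Jordan block J_3(-2): exp(t · J_3(-2)) = e^(-2t)·(I + t·N + (t^2/2)·N^2), where N is the 3×3 nilpotent shift.

After assembling e^{tJ} and conjugating by P, we get:

e^{tB} =
  [-12*t*exp(-2*t) + exp(-2*t), 9*t*exp(-2*t), -9*t*exp(-2*t)]
  [-2*t^2*exp(-2*t) - 13*t*exp(-2*t), 3*t^2*exp(-2*t)/2 + 10*t*exp(-2*t) + exp(-2*t), -3*t^2*exp(-2*t)/2 - 10*t*exp(-2*t)]
  [-2*t^2*exp(-2*t) + 3*t*exp(-2*t), 3*t^2*exp(-2*t)/2 - 2*t*exp(-2*t), -3*t^2*exp(-2*t)/2 + 2*t*exp(-2*t) + exp(-2*t)]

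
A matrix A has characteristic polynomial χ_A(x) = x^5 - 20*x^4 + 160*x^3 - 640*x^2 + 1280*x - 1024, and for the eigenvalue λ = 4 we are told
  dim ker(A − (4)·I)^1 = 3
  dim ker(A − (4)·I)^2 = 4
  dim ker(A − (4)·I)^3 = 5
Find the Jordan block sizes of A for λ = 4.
Block sizes for λ = 4: [3, 1, 1]

From the dimensions of kernels of powers, the number of Jordan blocks of size at least j is d_j − d_{j−1} where d_j = dim ker(N^j) (with d_0 = 0). Computing the differences gives [3, 1, 1].
The number of blocks of size exactly k is (#blocks of size ≥ k) − (#blocks of size ≥ k + 1), so the partition is: 2 block(s) of size 1, 1 block(s) of size 3.
In nonincreasing order the block sizes are [3, 1, 1].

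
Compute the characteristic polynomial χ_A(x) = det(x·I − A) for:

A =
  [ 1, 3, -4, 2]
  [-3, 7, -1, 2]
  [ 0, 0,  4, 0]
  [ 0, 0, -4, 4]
x^4 - 16*x^3 + 96*x^2 - 256*x + 256

Expanding det(x·I − A) (e.g. by cofactor expansion or by noting that A is similar to its Jordan form J, which has the same characteristic polynomial as A) gives
  χ_A(x) = x^4 - 16*x^3 + 96*x^2 - 256*x + 256
which factors as (x - 4)^4. The eigenvalues (with algebraic multiplicities) are λ = 4 with multiplicity 4.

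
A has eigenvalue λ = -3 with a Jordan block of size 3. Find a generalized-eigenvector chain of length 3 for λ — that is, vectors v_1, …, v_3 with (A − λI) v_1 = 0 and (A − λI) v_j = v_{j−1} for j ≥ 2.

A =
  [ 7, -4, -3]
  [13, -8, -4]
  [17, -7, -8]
A Jordan chain for λ = -3 of length 3:
v_1 = (-3, -3, -6)ᵀ
v_2 = (10, 13, 17)ᵀ
v_3 = (1, 0, 0)ᵀ

Let N = A − (-3)·I. We want v_3 with N^3 v_3 = 0 but N^2 v_3 ≠ 0; then v_{j-1} := N · v_j for j = 3, …, 2.

Pick v_3 = (1, 0, 0)ᵀ.
Then v_2 = N · v_3 = (10, 13, 17)ᵀ.
Then v_1 = N · v_2 = (-3, -3, -6)ᵀ.

Sanity check: (A − (-3)·I) v_1 = (0, 0, 0)ᵀ = 0. ✓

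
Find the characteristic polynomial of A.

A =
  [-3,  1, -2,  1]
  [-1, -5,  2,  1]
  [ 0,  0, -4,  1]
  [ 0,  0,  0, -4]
x^4 + 16*x^3 + 96*x^2 + 256*x + 256

Expanding det(x·I − A) (e.g. by cofactor expansion or by noting that A is similar to its Jordan form J, which has the same characteristic polynomial as A) gives
  χ_A(x) = x^4 + 16*x^3 + 96*x^2 + 256*x + 256
which factors as (x + 4)^4. The eigenvalues (with algebraic multiplicities) are λ = -4 with multiplicity 4.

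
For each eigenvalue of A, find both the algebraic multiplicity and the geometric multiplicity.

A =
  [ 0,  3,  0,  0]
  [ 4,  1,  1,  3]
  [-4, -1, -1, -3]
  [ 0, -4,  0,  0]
λ = 0: alg = 4, geom = 2

Step 1 — factor the characteristic polynomial to read off the algebraic multiplicities:
  χ_A(x) = x^4

Step 2 — compute geometric multiplicities via the rank-nullity identity g(λ) = n − rank(A − λI):
  rank(A − (0)·I) = 2, so dim ker(A − (0)·I) = n − 2 = 2

Summary:
  λ = 0: algebraic multiplicity = 4, geometric multiplicity = 2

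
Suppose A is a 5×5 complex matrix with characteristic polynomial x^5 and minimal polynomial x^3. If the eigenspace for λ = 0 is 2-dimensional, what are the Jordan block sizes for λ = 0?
Block sizes for λ = 0: [3, 2]

Step 1 — from the characteristic polynomial, algebraic multiplicity of λ = 0 is 5. From dim ker(A − (0)·I) = 2, there are exactly 2 Jordan blocks for λ = 0.
Step 2 — from the minimal polynomial, the factor (x − 0)^3 tells us the largest block for λ = 0 has size 3.
Step 3 — with total size 5, 2 blocks, and largest block 3, the block sizes (in nonincreasing order) are [3, 2].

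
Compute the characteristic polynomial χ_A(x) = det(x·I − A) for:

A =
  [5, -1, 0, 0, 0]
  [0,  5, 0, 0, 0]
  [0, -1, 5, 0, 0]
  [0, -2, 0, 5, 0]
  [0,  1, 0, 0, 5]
x^5 - 25*x^4 + 250*x^3 - 1250*x^2 + 3125*x - 3125

Expanding det(x·I − A) (e.g. by cofactor expansion or by noting that A is similar to its Jordan form J, which has the same characteristic polynomial as A) gives
  χ_A(x) = x^5 - 25*x^4 + 250*x^3 - 1250*x^2 + 3125*x - 3125
which factors as (x - 5)^5. The eigenvalues (with algebraic multiplicities) are λ = 5 with multiplicity 5.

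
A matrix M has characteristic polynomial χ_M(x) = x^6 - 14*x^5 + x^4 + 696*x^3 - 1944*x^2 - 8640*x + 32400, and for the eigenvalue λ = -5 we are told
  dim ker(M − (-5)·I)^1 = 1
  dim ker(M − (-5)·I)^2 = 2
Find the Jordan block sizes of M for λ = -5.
Block sizes for λ = -5: [2]

From the dimensions of kernels of powers, the number of Jordan blocks of size at least j is d_j − d_{j−1} where d_j = dim ker(N^j) (with d_0 = 0). Computing the differences gives [1, 1].
The number of blocks of size exactly k is (#blocks of size ≥ k) − (#blocks of size ≥ k + 1), so the partition is: 1 block(s) of size 2.
In nonincreasing order the block sizes are [2].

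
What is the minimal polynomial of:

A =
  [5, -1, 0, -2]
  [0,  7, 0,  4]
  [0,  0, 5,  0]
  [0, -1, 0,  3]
x^2 - 10*x + 25

The characteristic polynomial is χ_A(x) = (x - 5)^4, so the eigenvalues are known. The minimal polynomial is
  m_A(x) = Π_λ (x − λ)^{k_λ}
where k_λ is the size of the *largest* Jordan block for λ (equivalently, the smallest k with (A − λI)^k v = 0 for every generalised eigenvector v of λ).

  λ = 5: largest Jordan block has size 2, contributing (x − 5)^2

So m_A(x) = (x - 5)^2 = x^2 - 10*x + 25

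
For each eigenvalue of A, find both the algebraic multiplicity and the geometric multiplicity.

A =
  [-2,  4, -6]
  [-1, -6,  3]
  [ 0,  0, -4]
λ = -4: alg = 3, geom = 2

Step 1 — factor the characteristic polynomial to read off the algebraic multiplicities:
  χ_A(x) = (x + 4)^3

Step 2 — compute geometric multiplicities via the rank-nullity identity g(λ) = n − rank(A − λI):
  rank(A − (-4)·I) = 1, so dim ker(A − (-4)·I) = n − 1 = 2

Summary:
  λ = -4: algebraic multiplicity = 3, geometric multiplicity = 2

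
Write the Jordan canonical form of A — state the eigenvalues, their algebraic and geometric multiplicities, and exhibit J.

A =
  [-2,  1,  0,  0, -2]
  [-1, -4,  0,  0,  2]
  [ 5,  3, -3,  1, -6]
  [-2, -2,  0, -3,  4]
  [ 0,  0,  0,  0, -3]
J_2(-3) ⊕ J_2(-3) ⊕ J_1(-3)

The characteristic polynomial is
  det(x·I − A) = x^5 + 15*x^4 + 90*x^3 + 270*x^2 + 405*x + 243 = (x + 3)^5

Eigenvalues and multiplicities (the geometric multiplicity of λ is n − rank(A − λI), which equals the number of Jordan blocks for λ):
  λ = -3: algebraic multiplicity = 5, geometric multiplicity = 3

Determining the block sizes for each eigenvalue:
  λ = -3: with am = 5 and gm = 3, the partition is not yet determined (e.g. several partitions of 5 into 3 parts exist). Let N = A − (-3)·I. Computing rank(N^1) = 2, rank(N^2) = 0; the number of blocks of size ≥ j is rank(N^{j−1}) − rank(N^j), giving [3, 2]. So we have 2 block(s) of size 2, 1 block(s) of size 1 → block sizes [2, 2, 1]

Assembling the blocks gives a Jordan form
J =
  [-3,  1,  0,  0,  0]
  [ 0, -3,  0,  0,  0]
  [ 0,  0, -3,  1,  0]
  [ 0,  0,  0, -3,  0]
  [ 0,  0,  0,  0, -3]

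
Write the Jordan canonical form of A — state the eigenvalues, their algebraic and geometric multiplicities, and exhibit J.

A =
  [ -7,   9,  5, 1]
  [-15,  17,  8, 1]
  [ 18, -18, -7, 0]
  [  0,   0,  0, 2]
J_1(-1) ⊕ J_2(2) ⊕ J_1(2)

The characteristic polynomial is
  det(x·I − A) = x^4 - 5*x^3 + 6*x^2 + 4*x - 8 = (x - 2)^3*(x + 1)

Eigenvalues and multiplicities (the geometric multiplicity of λ is n − rank(A − λI), which equals the number of Jordan blocks for λ):
  λ = -1: algebraic multiplicity = 1, geometric multiplicity = 1
  λ = 2: algebraic multiplicity = 3, geometric multiplicity = 2

Determining the block sizes for each eigenvalue:
  λ = -1: one block (gm = 1), so the single block has size am = 1 → block sizes [1]
  λ = 2: 2 blocks summing to 3 forces exactly one block of size 2 and the rest size 1 → block sizes [2, 1]

Assembling the blocks gives a Jordan form
J =
  [-1, 0, 0, 0]
  [ 0, 2, 1, 0]
  [ 0, 0, 2, 0]
  [ 0, 0, 0, 2]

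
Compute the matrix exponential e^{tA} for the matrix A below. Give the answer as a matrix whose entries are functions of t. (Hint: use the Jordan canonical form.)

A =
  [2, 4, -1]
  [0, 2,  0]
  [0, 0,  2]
e^{tA} =
  [exp(2*t), 4*t*exp(2*t), -t*exp(2*t)]
  [0, exp(2*t), 0]
  [0, 0, exp(2*t)]

Strategy: write A = P · J · P⁻¹ where J is a Jordan canonical form, so e^{tA} = P · e^{tJ} · P⁻¹, and e^{tJ} can be computed block-by-block.

A has Jordan form
J =
  [2, 1, 0]
  [0, 2, 0]
  [0, 0, 2]
(up to reordering of blocks).

Per-block formulas:
  For a 1×1 block at λ = 2: exp(t · [2]) = [e^(2t)].
  For a 2×2 Jordan block J_2(2): exp(t · J_2(2)) = e^(2t)·(I + t·N), where N is the 2×2 nilpotent shift.

After assembling e^{tJ} and conjugating by P, we get:

e^{tA} =
  [exp(2*t), 4*t*exp(2*t), -t*exp(2*t)]
  [0, exp(2*t), 0]
  [0, 0, exp(2*t)]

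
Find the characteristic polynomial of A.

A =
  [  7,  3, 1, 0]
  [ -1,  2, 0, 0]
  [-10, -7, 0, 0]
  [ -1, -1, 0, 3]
x^4 - 12*x^3 + 54*x^2 - 108*x + 81

Expanding det(x·I − A) (e.g. by cofactor expansion or by noting that A is similar to its Jordan form J, which has the same characteristic polynomial as A) gives
  χ_A(x) = x^4 - 12*x^3 + 54*x^2 - 108*x + 81
which factors as (x - 3)^4. The eigenvalues (with algebraic multiplicities) are λ = 3 with multiplicity 4.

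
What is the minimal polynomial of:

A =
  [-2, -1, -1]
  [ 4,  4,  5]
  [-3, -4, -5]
x^3 + 3*x^2 + 3*x + 1

The characteristic polynomial is χ_A(x) = (x + 1)^3, so the eigenvalues are known. The minimal polynomial is
  m_A(x) = Π_λ (x − λ)^{k_λ}
where k_λ is the size of the *largest* Jordan block for λ (equivalently, the smallest k with (A − λI)^k v = 0 for every generalised eigenvector v of λ).

  λ = -1: largest Jordan block has size 3, contributing (x + 1)^3

So m_A(x) = (x + 1)^3 = x^3 + 3*x^2 + 3*x + 1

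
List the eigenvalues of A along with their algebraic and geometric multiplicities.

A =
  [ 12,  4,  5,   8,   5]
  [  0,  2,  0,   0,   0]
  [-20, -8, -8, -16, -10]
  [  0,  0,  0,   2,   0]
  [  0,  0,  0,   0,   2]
λ = 2: alg = 5, geom = 4

Step 1 — factor the characteristic polynomial to read off the algebraic multiplicities:
  χ_A(x) = (x - 2)^5

Step 2 — compute geometric multiplicities via the rank-nullity identity g(λ) = n − rank(A − λI):
  rank(A − (2)·I) = 1, so dim ker(A − (2)·I) = n − 1 = 4

Summary:
  λ = 2: algebraic multiplicity = 5, geometric multiplicity = 4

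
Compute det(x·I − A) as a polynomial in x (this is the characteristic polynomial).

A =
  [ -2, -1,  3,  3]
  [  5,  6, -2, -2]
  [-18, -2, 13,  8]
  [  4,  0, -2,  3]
x^4 - 20*x^3 + 150*x^2 - 500*x + 625

Expanding det(x·I − A) (e.g. by cofactor expansion or by noting that A is similar to its Jordan form J, which has the same characteristic polynomial as A) gives
  χ_A(x) = x^4 - 20*x^3 + 150*x^2 - 500*x + 625
which factors as (x - 5)^4. The eigenvalues (with algebraic multiplicities) are λ = 5 with multiplicity 4.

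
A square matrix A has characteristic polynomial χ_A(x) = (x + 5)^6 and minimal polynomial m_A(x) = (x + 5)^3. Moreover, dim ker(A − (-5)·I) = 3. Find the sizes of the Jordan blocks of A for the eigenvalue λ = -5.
Block sizes for λ = -5: [3, 2, 1]

Step 1 — from the characteristic polynomial, algebraic multiplicity of λ = -5 is 6. From dim ker(A − (-5)·I) = 3, there are exactly 3 Jordan blocks for λ = -5.
Step 2 — from the minimal polynomial, the factor (x + 5)^3 tells us the largest block for λ = -5 has size 3.
Step 3 — with total size 6, 3 blocks, and largest block 3, the block sizes (in nonincreasing order) are [3, 2, 1].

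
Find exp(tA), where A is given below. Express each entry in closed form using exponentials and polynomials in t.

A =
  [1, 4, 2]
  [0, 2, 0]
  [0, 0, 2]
e^{tA} =
  [exp(t), 4*exp(2*t) - 4*exp(t), 2*exp(2*t) - 2*exp(t)]
  [0, exp(2*t), 0]
  [0, 0, exp(2*t)]

Strategy: write A = P · J · P⁻¹ where J is a Jordan canonical form, so e^{tA} = P · e^{tJ} · P⁻¹, and e^{tJ} can be computed block-by-block.

A has Jordan form
J =
  [1, 0, 0]
  [0, 2, 0]
  [0, 0, 2]
(up to reordering of blocks).

Per-block formulas:
  For a 1×1 block at λ = 2: exp(t · [2]) = [e^(2t)].
  For a 1×1 block at λ = 1: exp(t · [1]) = [e^(1t)].

After assembling e^{tJ} and conjugating by P, we get:

e^{tA} =
  [exp(t), 4*exp(2*t) - 4*exp(t), 2*exp(2*t) - 2*exp(t)]
  [0, exp(2*t), 0]
  [0, 0, exp(2*t)]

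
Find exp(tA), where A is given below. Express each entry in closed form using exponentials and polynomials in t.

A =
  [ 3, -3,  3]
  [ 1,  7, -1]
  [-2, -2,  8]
e^{tA} =
  [-3*t*exp(6*t) + exp(6*t), -3*t*exp(6*t), 3*t*exp(6*t)]
  [t*exp(6*t), t*exp(6*t) + exp(6*t), -t*exp(6*t)]
  [-2*t*exp(6*t), -2*t*exp(6*t), 2*t*exp(6*t) + exp(6*t)]

Strategy: write A = P · J · P⁻¹ where J is a Jordan canonical form, so e^{tA} = P · e^{tJ} · P⁻¹, and e^{tJ} can be computed block-by-block.

A has Jordan form
J =
  [6, 1, 0]
  [0, 6, 0]
  [0, 0, 6]
(up to reordering of blocks).

Per-block formulas:
  For a 1×1 block at λ = 6: exp(t · [6]) = [e^(6t)].
  For a 2×2 Jordan block J_2(6): exp(t · J_2(6)) = e^(6t)·(I + t·N), where N is the 2×2 nilpotent shift.

After assembling e^{tJ} and conjugating by P, we get:

e^{tA} =
  [-3*t*exp(6*t) + exp(6*t), -3*t*exp(6*t), 3*t*exp(6*t)]
  [t*exp(6*t), t*exp(6*t) + exp(6*t), -t*exp(6*t)]
  [-2*t*exp(6*t), -2*t*exp(6*t), 2*t*exp(6*t) + exp(6*t)]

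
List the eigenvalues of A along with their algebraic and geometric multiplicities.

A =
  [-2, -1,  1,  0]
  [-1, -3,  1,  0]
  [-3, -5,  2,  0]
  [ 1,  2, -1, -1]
λ = -1: alg = 4, geom = 2

Step 1 — factor the characteristic polynomial to read off the algebraic multiplicities:
  χ_A(x) = (x + 1)^4

Step 2 — compute geometric multiplicities via the rank-nullity identity g(λ) = n − rank(A − λI):
  rank(A − (-1)·I) = 2, so dim ker(A − (-1)·I) = n − 2 = 2

Summary:
  λ = -1: algebraic multiplicity = 4, geometric multiplicity = 2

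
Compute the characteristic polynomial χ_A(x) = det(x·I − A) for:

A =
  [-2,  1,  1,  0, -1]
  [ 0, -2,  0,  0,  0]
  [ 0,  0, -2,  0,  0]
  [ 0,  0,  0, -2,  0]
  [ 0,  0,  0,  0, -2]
x^5 + 10*x^4 + 40*x^3 + 80*x^2 + 80*x + 32

Expanding det(x·I − A) (e.g. by cofactor expansion or by noting that A is similar to its Jordan form J, which has the same characteristic polynomial as A) gives
  χ_A(x) = x^5 + 10*x^4 + 40*x^3 + 80*x^2 + 80*x + 32
which factors as (x + 2)^5. The eigenvalues (with algebraic multiplicities) are λ = -2 with multiplicity 5.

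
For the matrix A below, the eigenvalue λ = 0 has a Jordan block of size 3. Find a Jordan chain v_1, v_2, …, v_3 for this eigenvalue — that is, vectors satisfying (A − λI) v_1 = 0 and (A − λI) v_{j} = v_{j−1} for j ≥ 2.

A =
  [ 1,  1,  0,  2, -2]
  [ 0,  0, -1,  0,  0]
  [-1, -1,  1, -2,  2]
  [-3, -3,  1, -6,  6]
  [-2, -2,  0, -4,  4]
A Jordan chain for λ = 0 of length 3:
v_1 = (-1, 1, 0, 2, 2)ᵀ
v_2 = (1, 0, -1, -3, -2)ᵀ
v_3 = (1, 0, 0, 0, 0)ᵀ

Let N = A − (0)·I. We want v_3 with N^3 v_3 = 0 but N^2 v_3 ≠ 0; then v_{j-1} := N · v_j for j = 3, …, 2.

Pick v_3 = (1, 0, 0, 0, 0)ᵀ.
Then v_2 = N · v_3 = (1, 0, -1, -3, -2)ᵀ.
Then v_1 = N · v_2 = (-1, 1, 0, 2, 2)ᵀ.

Sanity check: (A − (0)·I) v_1 = (0, 0, 0, 0, 0)ᵀ = 0. ✓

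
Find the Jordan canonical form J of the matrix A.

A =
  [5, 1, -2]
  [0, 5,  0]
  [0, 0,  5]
J_2(5) ⊕ J_1(5)

The characteristic polynomial is
  det(x·I − A) = x^3 - 15*x^2 + 75*x - 125 = (x - 5)^3

Eigenvalues and multiplicities (the geometric multiplicity of λ is n − rank(A − λI), which equals the number of Jordan blocks for λ):
  λ = 5: algebraic multiplicity = 3, geometric multiplicity = 2

Determining the block sizes for each eigenvalue:
  λ = 5: 2 blocks summing to 3 forces exactly one block of size 2 and the rest size 1 → block sizes [2, 1]

Assembling the blocks gives a Jordan form
J =
  [5, 1, 0]
  [0, 5, 0]
  [0, 0, 5]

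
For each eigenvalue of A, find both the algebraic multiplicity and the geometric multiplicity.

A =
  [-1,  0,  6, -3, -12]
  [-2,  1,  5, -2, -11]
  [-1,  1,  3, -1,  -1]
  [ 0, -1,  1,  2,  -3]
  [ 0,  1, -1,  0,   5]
λ = 2: alg = 5, geom = 3

Step 1 — factor the characteristic polynomial to read off the algebraic multiplicities:
  χ_A(x) = (x - 2)^5

Step 2 — compute geometric multiplicities via the rank-nullity identity g(λ) = n − rank(A − λI):
  rank(A − (2)·I) = 2, so dim ker(A − (2)·I) = n − 2 = 3

Summary:
  λ = 2: algebraic multiplicity = 5, geometric multiplicity = 3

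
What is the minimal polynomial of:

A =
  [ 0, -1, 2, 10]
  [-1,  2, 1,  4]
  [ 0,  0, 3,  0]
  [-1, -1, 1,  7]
x^3 - 9*x^2 + 27*x - 27

The characteristic polynomial is χ_A(x) = (x - 3)^4, so the eigenvalues are known. The minimal polynomial is
  m_A(x) = Π_λ (x − λ)^{k_λ}
where k_λ is the size of the *largest* Jordan block for λ (equivalently, the smallest k with (A − λI)^k v = 0 for every generalised eigenvector v of λ).

  λ = 3: largest Jordan block has size 3, contributing (x − 3)^3

So m_A(x) = (x - 3)^3 = x^3 - 9*x^2 + 27*x - 27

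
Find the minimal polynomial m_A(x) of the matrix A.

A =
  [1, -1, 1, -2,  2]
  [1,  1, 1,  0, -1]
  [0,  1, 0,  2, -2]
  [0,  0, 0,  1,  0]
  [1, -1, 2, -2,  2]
x^3 - 3*x^2 + 3*x - 1

The characteristic polynomial is χ_A(x) = (x - 1)^5, so the eigenvalues are known. The minimal polynomial is
  m_A(x) = Π_λ (x − λ)^{k_λ}
where k_λ is the size of the *largest* Jordan block for λ (equivalently, the smallest k with (A − λI)^k v = 0 for every generalised eigenvector v of λ).

  λ = 1: largest Jordan block has size 3, contributing (x − 1)^3

So m_A(x) = (x - 1)^3 = x^3 - 3*x^2 + 3*x - 1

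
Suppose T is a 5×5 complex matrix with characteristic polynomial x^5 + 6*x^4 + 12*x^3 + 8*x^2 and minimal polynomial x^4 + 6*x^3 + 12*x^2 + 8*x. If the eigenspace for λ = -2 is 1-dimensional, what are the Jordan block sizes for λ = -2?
Block sizes for λ = -2: [3]

Step 1 — from the characteristic polynomial, algebraic multiplicity of λ = -2 is 3. From dim ker(T − (-2)·I) = 1, there are exactly 1 Jordan blocks for λ = -2.
Step 2 — from the minimal polynomial, the factor (x + 2)^3 tells us the largest block for λ = -2 has size 3.
Step 3 — with total size 3, 1 blocks, and largest block 3, the block sizes (in nonincreasing order) are [3].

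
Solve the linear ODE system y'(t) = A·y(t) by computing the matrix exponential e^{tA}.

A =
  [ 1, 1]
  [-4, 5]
e^{tA} =
  [-2*t*exp(3*t) + exp(3*t), t*exp(3*t)]
  [-4*t*exp(3*t), 2*t*exp(3*t) + exp(3*t)]

Strategy: write A = P · J · P⁻¹ where J is a Jordan canonical form, so e^{tA} = P · e^{tJ} · P⁻¹, and e^{tJ} can be computed block-by-block.

A has Jordan form
J =
  [3, 1]
  [0, 3]
(up to reordering of blocks).

Per-block formulas:
  For a 2×2 Jordan block J_2(3): exp(t · J_2(3)) = e^(3t)·(I + t·N), where N is the 2×2 nilpotent shift.

After assembling e^{tJ} and conjugating by P, we get:

e^{tA} =
  [-2*t*exp(3*t) + exp(3*t), t*exp(3*t)]
  [-4*t*exp(3*t), 2*t*exp(3*t) + exp(3*t)]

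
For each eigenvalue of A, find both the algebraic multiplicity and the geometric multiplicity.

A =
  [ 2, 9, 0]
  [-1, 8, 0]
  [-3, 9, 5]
λ = 5: alg = 3, geom = 2

Step 1 — factor the characteristic polynomial to read off the algebraic multiplicities:
  χ_A(x) = (x - 5)^3

Step 2 — compute geometric multiplicities via the rank-nullity identity g(λ) = n − rank(A − λI):
  rank(A − (5)·I) = 1, so dim ker(A − (5)·I) = n − 1 = 2

Summary:
  λ = 5: algebraic multiplicity = 3, geometric multiplicity = 2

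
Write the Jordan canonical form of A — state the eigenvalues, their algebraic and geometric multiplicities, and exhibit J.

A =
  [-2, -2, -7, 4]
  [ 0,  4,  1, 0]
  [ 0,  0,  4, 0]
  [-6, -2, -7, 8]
J_1(2) ⊕ J_2(4) ⊕ J_1(4)

The characteristic polynomial is
  det(x·I − A) = x^4 - 14*x^3 + 72*x^2 - 160*x + 128 = (x - 4)^3*(x - 2)

Eigenvalues and multiplicities (the geometric multiplicity of λ is n − rank(A − λI), which equals the number of Jordan blocks for λ):
  λ = 2: algebraic multiplicity = 1, geometric multiplicity = 1
  λ = 4: algebraic multiplicity = 3, geometric multiplicity = 2

Determining the block sizes for each eigenvalue:
  λ = 2: one block (gm = 1), so the single block has size am = 1 → block sizes [1]
  λ = 4: 2 blocks summing to 3 forces exactly one block of size 2 and the rest size 1 → block sizes [2, 1]

Assembling the blocks gives a Jordan form
J =
  [2, 0, 0, 0]
  [0, 4, 1, 0]
  [0, 0, 4, 0]
  [0, 0, 0, 4]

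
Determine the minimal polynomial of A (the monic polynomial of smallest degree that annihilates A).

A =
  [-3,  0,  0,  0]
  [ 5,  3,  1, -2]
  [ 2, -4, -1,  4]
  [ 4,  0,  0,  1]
x^3 + x^2 - 5*x + 3

The characteristic polynomial is χ_A(x) = (x - 1)^3*(x + 3), so the eigenvalues are known. The minimal polynomial is
  m_A(x) = Π_λ (x − λ)^{k_λ}
where k_λ is the size of the *largest* Jordan block for λ (equivalently, the smallest k with (A − λI)^k v = 0 for every generalised eigenvector v of λ).

  λ = -3: largest Jordan block has size 1, contributing (x + 3)
  λ = 1: largest Jordan block has size 2, contributing (x − 1)^2

So m_A(x) = (x - 1)^2*(x + 3) = x^3 + x^2 - 5*x + 3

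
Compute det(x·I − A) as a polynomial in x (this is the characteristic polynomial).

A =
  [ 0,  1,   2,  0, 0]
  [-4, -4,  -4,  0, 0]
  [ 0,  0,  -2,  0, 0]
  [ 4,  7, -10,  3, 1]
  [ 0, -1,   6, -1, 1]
x^5 + 2*x^4 - 8*x^3 - 16*x^2 + 16*x + 32

Expanding det(x·I − A) (e.g. by cofactor expansion or by noting that A is similar to its Jordan form J, which has the same characteristic polynomial as A) gives
  χ_A(x) = x^5 + 2*x^4 - 8*x^3 - 16*x^2 + 16*x + 32
which factors as (x - 2)^2*(x + 2)^3. The eigenvalues (with algebraic multiplicities) are λ = -2 with multiplicity 3, λ = 2 with multiplicity 2.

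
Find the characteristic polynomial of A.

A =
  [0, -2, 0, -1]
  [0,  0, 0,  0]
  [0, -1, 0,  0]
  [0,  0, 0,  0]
x^4

Expanding det(x·I − A) (e.g. by cofactor expansion or by noting that A is similar to its Jordan form J, which has the same characteristic polynomial as A) gives
  χ_A(x) = x^4
which factors as x^4. The eigenvalues (with algebraic multiplicities) are λ = 0 with multiplicity 4.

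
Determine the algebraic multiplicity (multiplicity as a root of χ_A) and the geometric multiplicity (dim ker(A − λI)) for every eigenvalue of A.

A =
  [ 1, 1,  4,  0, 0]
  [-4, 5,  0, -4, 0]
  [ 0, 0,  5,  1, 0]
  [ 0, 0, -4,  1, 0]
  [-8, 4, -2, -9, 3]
λ = 3: alg = 5, geom = 3

Step 1 — factor the characteristic polynomial to read off the algebraic multiplicities:
  χ_A(x) = (x - 3)^5

Step 2 — compute geometric multiplicities via the rank-nullity identity g(λ) = n − rank(A − λI):
  rank(A − (3)·I) = 2, so dim ker(A − (3)·I) = n − 2 = 3

Summary:
  λ = 3: algebraic multiplicity = 5, geometric multiplicity = 3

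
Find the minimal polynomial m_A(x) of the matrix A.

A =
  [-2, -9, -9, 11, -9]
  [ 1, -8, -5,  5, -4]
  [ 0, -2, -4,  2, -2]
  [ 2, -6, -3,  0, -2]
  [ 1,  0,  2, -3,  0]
x^5 + 14*x^4 + 76*x^3 + 200*x^2 + 256*x + 128

The characteristic polynomial is χ_A(x) = (x + 2)^3*(x + 4)^2, so the eigenvalues are known. The minimal polynomial is
  m_A(x) = Π_λ (x − λ)^{k_λ}
where k_λ is the size of the *largest* Jordan block for λ (equivalently, the smallest k with (A − λI)^k v = 0 for every generalised eigenvector v of λ).

  λ = -4: largest Jordan block has size 2, contributing (x + 4)^2
  λ = -2: largest Jordan block has size 3, contributing (x + 2)^3

So m_A(x) = (x + 2)^3*(x + 4)^2 = x^5 + 14*x^4 + 76*x^3 + 200*x^2 + 256*x + 128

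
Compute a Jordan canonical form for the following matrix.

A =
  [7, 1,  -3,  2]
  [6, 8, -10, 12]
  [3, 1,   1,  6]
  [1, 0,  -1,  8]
J_2(6) ⊕ J_2(6)

The characteristic polynomial is
  det(x·I − A) = x^4 - 24*x^3 + 216*x^2 - 864*x + 1296 = (x - 6)^4

Eigenvalues and multiplicities (the geometric multiplicity of λ is n − rank(A − λI), which equals the number of Jordan blocks for λ):
  λ = 6: algebraic multiplicity = 4, geometric multiplicity = 2

Determining the block sizes for each eigenvalue:
  λ = 6: with am = 4 and gm = 2, the partition is not yet determined (e.g. several partitions of 4 into 2 parts exist). Let N = A − (6)·I. Computing rank(N^1) = 2, rank(N^2) = 0; the number of blocks of size ≥ j is rank(N^{j−1}) − rank(N^j), giving [2, 2]. So we have 2 block(s) of size 2 → block sizes [2, 2]

Assembling the blocks gives a Jordan form
J =
  [6, 1, 0, 0]
  [0, 6, 0, 0]
  [0, 0, 6, 1]
  [0, 0, 0, 6]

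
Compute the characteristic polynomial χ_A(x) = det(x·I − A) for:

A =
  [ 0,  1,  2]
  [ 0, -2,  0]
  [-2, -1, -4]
x^3 + 6*x^2 + 12*x + 8

Expanding det(x·I − A) (e.g. by cofactor expansion or by noting that A is similar to its Jordan form J, which has the same characteristic polynomial as A) gives
  χ_A(x) = x^3 + 6*x^2 + 12*x + 8
which factors as (x + 2)^3. The eigenvalues (with algebraic multiplicities) are λ = -2 with multiplicity 3.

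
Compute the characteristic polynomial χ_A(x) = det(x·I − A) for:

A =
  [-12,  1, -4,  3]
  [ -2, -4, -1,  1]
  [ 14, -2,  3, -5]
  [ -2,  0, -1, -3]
x^4 + 16*x^3 + 96*x^2 + 256*x + 256

Expanding det(x·I − A) (e.g. by cofactor expansion or by noting that A is similar to its Jordan form J, which has the same characteristic polynomial as A) gives
  χ_A(x) = x^4 + 16*x^3 + 96*x^2 + 256*x + 256
which factors as (x + 4)^4. The eigenvalues (with algebraic multiplicities) are λ = -4 with multiplicity 4.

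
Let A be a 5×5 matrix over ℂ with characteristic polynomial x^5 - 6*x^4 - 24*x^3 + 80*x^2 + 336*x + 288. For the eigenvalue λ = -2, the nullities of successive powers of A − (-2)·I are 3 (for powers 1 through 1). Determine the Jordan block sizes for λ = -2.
Block sizes for λ = -2: [1, 1, 1]

From the dimensions of kernels of powers, the number of Jordan blocks of size at least j is d_j − d_{j−1} where d_j = dim ker(N^j) (with d_0 = 0). Computing the differences gives [3].
The number of blocks of size exactly k is (#blocks of size ≥ k) − (#blocks of size ≥ k + 1), so the partition is: 3 block(s) of size 1.
In nonincreasing order the block sizes are [1, 1, 1].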